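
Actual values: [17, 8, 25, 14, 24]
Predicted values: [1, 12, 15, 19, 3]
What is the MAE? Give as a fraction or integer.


MAE = (1/5) * (|17-1|=16 + |8-12|=4 + |25-15|=10 + |14-19|=5 + |24-3|=21). Sum = 56. MAE = 56/5.

56/5


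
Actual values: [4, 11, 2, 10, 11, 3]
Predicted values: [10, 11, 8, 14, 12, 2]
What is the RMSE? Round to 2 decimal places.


MSE = 15.0000. RMSE = sqrt(15.0000) = 3.87.

3.87


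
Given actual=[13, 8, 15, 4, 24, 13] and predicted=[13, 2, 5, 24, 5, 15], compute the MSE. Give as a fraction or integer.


MSE = (1/6) * ((13-13)^2=0 + (8-2)^2=36 + (15-5)^2=100 + (4-24)^2=400 + (24-5)^2=361 + (13-15)^2=4). Sum = 901. MSE = 901/6.

901/6


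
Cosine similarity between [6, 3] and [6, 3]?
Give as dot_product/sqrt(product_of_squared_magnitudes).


dot = 45. |a|^2 = 45, |b|^2 = 45. cos = 45/sqrt(2025).

45/sqrt(2025)


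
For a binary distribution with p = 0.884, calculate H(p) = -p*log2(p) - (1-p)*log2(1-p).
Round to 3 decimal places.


H = -0.884*log2(0.884) - 0.116*log2(0.116) = 0.518.

0.518


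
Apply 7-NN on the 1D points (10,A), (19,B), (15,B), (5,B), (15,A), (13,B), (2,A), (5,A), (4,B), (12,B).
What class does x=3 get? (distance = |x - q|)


Distances: |10-3|=7, |19-3|=16, |15-3|=12, |5-3|=2, |15-3|=12, |13-3|=10, |2-3|=1, |5-3|=2, |4-3|=1, |12-3|=9. 7 nearest: (2,A), (4,B), (5,A), (5,B), (10,A), (12,B), (13,B). Counts: {'A': 3, 'B': 4}. Majority class: B.

B


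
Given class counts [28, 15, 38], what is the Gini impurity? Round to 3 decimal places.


Total = 81. Proportions: 28/81, 15/81, 38/81. sum(p_i^2) = 0.3739. Gini = 1 - 0.3739 = 0.6261, which rounds to 0.626.

0.626


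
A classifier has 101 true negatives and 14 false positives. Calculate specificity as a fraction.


Specificity = TN / (TN + FP) = 101 / 115 = 101/115.

101/115


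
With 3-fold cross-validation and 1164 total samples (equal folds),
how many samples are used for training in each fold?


Each validation fold has 1164/3 = 388 samples. Training set = 1164 - 388 = 776.

776


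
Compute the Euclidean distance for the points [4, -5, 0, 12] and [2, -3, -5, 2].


d = sqrt(sum of squared differences). (4-2)^2=4, (-5--3)^2=4, (0--5)^2=25, (12-2)^2=100. Sum = 133.

sqrt(133)


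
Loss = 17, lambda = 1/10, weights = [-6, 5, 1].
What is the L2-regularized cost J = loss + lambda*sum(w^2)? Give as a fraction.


L2 sq norm = sum(w^2) = 62. J = 17 + 1/10 * 62 = 116/5.

116/5


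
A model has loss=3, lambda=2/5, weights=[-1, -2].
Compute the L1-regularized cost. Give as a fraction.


L1 norm = sum(|w|) = 3. J = 3 + 2/5 * 3 = 21/5.

21/5


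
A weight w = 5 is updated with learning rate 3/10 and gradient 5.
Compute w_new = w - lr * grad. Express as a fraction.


w_new = 5 - 3/10 * 5 = 5 - 3/2 = 7/2.

7/2


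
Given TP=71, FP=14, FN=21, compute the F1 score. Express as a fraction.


Precision = 71/85 = 71/85. Recall = 71/92 = 71/92. F1 = 2*P*R/(P+R) = 142/177.

142/177


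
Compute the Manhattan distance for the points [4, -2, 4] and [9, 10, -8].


d = sum of absolute differences: |4-9|=5 + |-2-10|=12 + |4--8|=12 = 29.

29


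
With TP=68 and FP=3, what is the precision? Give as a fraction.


Precision = TP / (TP + FP) = 68 / 71 = 68/71.

68/71


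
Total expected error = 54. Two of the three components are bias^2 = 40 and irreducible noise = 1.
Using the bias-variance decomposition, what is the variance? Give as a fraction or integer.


Total error = bias^2 + variance + irreducible noise. So variance = 54 - 40 - 1 = 13.

13


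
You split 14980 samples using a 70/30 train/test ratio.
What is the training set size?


Test set = 14980 * 30% = 4494. Training set = 14980 - 4494 = 10486.

10486


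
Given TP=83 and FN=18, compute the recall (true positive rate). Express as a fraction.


Recall = TP / (TP + FN) = 83 / 101 = 83/101.

83/101


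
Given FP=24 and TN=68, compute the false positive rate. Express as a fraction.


FPR = FP / (FP + TN) = 24 / 92 = 6/23.

6/23


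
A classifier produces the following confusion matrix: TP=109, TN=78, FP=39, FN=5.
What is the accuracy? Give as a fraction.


Accuracy = (TP + TN) / (TP + TN + FP + FN) = (109 + 78) / 231 = 17/21.

17/21


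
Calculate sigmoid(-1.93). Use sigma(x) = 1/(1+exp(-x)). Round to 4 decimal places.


sigma(-1.93) = 1/(1+e^(1.93)) = 1/(1+6.889510) = 1/7.889510 = 0.1268.

0.1268


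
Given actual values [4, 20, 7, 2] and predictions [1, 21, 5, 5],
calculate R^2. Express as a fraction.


Mean(y) = 33/4. SS_res = 23. SS_tot = 787/4. R^2 = 1 - 23/(787/4) = 695/787.

695/787


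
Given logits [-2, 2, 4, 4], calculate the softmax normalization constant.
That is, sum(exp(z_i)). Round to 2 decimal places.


Denom = e^-2=0.1353 + e^2=7.3891 + e^4=54.5982 + e^4=54.5982. Sum = 116.7208, which rounds to 116.72.

116.72


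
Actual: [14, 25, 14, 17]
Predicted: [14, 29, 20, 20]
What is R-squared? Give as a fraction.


Mean(y) = 35/2. SS_res = 61. SS_tot = 81. R^2 = 1 - 61/(81) = 20/81.

20/81


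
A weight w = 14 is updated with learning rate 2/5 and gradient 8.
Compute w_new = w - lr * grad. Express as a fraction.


w_new = 14 - 2/5 * 8 = 14 - 16/5 = 54/5.

54/5


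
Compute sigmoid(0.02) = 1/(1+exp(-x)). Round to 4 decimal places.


sigma(0.02) = 1/(1+e^(-0.02)) = 1/(1+0.980199) = 1/1.980199 = 0.5050.

0.5050


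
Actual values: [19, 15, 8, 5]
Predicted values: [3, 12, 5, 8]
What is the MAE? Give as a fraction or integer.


MAE = (1/4) * (|19-3|=16 + |15-12|=3 + |8-5|=3 + |5-8|=3). Sum = 25. MAE = 25/4.

25/4


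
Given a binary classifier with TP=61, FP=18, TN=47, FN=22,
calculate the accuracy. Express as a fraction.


Accuracy = (TP + TN) / (TP + TN + FP + FN) = (61 + 47) / 148 = 27/37.

27/37


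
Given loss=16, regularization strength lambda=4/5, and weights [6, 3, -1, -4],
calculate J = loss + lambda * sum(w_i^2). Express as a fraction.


L2 sq norm = sum(w^2) = 62. J = 16 + 4/5 * 62 = 328/5.

328/5


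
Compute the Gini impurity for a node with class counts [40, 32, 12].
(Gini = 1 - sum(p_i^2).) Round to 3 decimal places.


Total = 84. Proportions: 40/84, 32/84, 12/84. sum(p_i^2) = 0.3923. Gini = 1 - 0.3923 = 0.6077, which rounds to 0.608.

0.608


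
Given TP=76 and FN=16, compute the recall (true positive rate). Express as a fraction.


Recall = TP / (TP + FN) = 76 / 92 = 19/23.

19/23


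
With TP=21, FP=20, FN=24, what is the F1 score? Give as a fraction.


Precision = 21/41 = 21/41. Recall = 21/45 = 7/15. F1 = 2*P*R/(P+R) = 21/43.

21/43


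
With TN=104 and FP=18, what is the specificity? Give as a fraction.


Specificity = TN / (TN + FP) = 104 / 122 = 52/61.

52/61


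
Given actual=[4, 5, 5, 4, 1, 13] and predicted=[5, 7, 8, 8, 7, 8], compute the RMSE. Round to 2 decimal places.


MSE = 15.1667. RMSE = sqrt(15.1667) = 3.89.

3.89


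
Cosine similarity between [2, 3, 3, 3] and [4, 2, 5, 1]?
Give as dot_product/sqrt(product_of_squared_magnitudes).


dot = 32. |a|^2 = 31, |b|^2 = 46. cos = 32/sqrt(1426).

32/sqrt(1426)


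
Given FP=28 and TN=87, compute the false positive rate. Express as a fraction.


FPR = FP / (FP + TN) = 28 / 115 = 28/115.

28/115


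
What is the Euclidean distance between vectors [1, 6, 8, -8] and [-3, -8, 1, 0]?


d = sqrt(sum of squared differences). (1--3)^2=16, (6--8)^2=196, (8-1)^2=49, (-8-0)^2=64. Sum = 325.

sqrt(325)


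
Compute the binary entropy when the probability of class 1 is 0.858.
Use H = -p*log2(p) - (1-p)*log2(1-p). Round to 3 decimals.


H = -0.858*log2(0.858) - 0.142*log2(0.142) = 0.589.

0.589


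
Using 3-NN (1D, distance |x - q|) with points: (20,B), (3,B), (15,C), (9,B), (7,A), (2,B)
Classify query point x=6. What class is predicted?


Distances: |20-6|=14, |3-6|=3, |15-6|=9, |9-6|=3, |7-6|=1, |2-6|=4. 3 nearest: (7,A), (3,B), (9,B). Counts: {'A': 1, 'B': 2}. Majority class: B.

B


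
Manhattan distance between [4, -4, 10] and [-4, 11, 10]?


d = sum of absolute differences: |4--4|=8 + |-4-11|=15 + |10-10|=0 = 23.

23


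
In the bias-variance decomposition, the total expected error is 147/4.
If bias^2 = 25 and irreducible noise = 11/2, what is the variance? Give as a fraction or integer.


Total error = bias^2 + variance + irreducible noise. So variance = 147/4 - 25 - 11/2 = 25/4.

25/4


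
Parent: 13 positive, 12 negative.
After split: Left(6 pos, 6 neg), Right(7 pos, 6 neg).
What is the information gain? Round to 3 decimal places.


H(parent) = 0.9988. H(left) = 1.0000, H(right) = 0.9957. Weighted = (12/25)*1.0000 + (13/25)*0.9957 = 0.9978. IG = 0.9988 - 0.9978 = 0.0010, which rounds to 0.001.

0.001


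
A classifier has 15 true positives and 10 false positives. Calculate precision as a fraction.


Precision = TP / (TP + FP) = 15 / 25 = 3/5.

3/5


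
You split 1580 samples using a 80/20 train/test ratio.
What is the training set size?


Test set = 1580 * 20% = 316. Training set = 1580 - 316 = 1264.

1264


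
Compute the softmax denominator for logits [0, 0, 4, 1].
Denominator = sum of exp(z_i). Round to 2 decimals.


Denom = e^0=1.0000 + e^0=1.0000 + e^4=54.5982 + e^1=2.7183. Sum = 59.3165, which rounds to 59.32.

59.32


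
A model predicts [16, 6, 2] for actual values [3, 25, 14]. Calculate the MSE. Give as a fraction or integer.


MSE = (1/3) * ((3-16)^2=169 + (25-6)^2=361 + (14-2)^2=144). Sum = 674. MSE = 674/3.

674/3


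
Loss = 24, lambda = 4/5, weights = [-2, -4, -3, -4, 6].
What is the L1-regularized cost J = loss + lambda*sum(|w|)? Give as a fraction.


L1 norm = sum(|w|) = 19. J = 24 + 4/5 * 19 = 196/5.

196/5


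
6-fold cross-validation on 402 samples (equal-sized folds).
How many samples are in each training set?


Each validation fold has 402/6 = 67 samples. Training set = 402 - 67 = 335.

335


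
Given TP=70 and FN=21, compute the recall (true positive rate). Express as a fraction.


Recall = TP / (TP + FN) = 70 / 91 = 10/13.

10/13


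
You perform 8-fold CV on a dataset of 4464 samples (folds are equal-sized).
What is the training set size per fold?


Each validation fold has 4464/8 = 558 samples. Training set = 4464 - 558 = 3906.

3906


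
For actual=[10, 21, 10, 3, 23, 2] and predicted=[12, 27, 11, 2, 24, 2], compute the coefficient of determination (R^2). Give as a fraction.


Mean(y) = 23/2. SS_res = 43. SS_tot = 779/2. R^2 = 1 - 43/(779/2) = 693/779.

693/779


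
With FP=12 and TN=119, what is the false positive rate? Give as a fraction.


FPR = FP / (FP + TN) = 12 / 131 = 12/131.

12/131


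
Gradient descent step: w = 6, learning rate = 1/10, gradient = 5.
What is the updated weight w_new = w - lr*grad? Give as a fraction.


w_new = 6 - 1/10 * 5 = 6 - 1/2 = 11/2.

11/2


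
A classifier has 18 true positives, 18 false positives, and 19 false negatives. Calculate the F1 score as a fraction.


Precision = 18/36 = 1/2. Recall = 18/37 = 18/37. F1 = 2*P*R/(P+R) = 36/73.

36/73


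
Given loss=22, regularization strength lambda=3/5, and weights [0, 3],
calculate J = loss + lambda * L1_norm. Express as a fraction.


L1 norm = sum(|w|) = 3. J = 22 + 3/5 * 3 = 119/5.

119/5


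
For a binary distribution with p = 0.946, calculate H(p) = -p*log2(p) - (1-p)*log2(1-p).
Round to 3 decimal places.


H = -0.946*log2(0.946) - 0.054*log2(0.054) = 0.303.

0.303


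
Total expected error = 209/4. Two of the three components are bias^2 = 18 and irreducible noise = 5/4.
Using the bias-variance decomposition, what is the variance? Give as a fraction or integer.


Total error = bias^2 + variance + irreducible noise. So variance = 209/4 - 18 - 5/4 = 33.

33


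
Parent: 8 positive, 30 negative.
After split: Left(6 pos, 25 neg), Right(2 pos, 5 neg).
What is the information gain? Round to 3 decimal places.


H(parent) = 0.7425. H(left) = 0.7088, H(right) = 0.8631. Weighted = (31/38)*0.7088 + (7/38)*0.8631 = 0.7372. IG = 0.7425 - 0.7372 = 0.0053, which rounds to 0.005.

0.005


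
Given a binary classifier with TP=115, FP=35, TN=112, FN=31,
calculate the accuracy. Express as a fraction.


Accuracy = (TP + TN) / (TP + TN + FP + FN) = (115 + 112) / 293 = 227/293.

227/293


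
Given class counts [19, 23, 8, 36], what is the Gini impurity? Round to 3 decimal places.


Total = 86. Proportions: 19/86, 23/86, 8/86, 36/86. sum(p_i^2) = 0.3042. Gini = 1 - 0.3042 = 0.6958, which rounds to 0.696.

0.696


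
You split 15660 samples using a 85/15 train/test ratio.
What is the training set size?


Test set = 15660 * 15% = 2349. Training set = 15660 - 2349 = 13311.

13311


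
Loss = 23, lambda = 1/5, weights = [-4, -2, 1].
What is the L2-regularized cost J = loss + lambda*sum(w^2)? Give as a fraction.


L2 sq norm = sum(w^2) = 21. J = 23 + 1/5 * 21 = 136/5.

136/5


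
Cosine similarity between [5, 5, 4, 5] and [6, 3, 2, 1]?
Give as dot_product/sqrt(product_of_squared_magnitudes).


dot = 58. |a|^2 = 91, |b|^2 = 50. cos = 58/sqrt(4550).

58/sqrt(4550)


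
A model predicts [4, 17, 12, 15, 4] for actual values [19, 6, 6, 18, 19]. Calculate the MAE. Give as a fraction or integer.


MAE = (1/5) * (|19-4|=15 + |6-17|=11 + |6-12|=6 + |18-15|=3 + |19-4|=15). Sum = 50. MAE = 10.

10


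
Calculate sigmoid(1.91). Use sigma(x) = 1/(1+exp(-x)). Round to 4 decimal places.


sigma(1.91) = 1/(1+e^(-1.91)) = 1/(1+0.148080) = 1/1.148080 = 0.8710.

0.8710


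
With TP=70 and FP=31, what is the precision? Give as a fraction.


Precision = TP / (TP + FP) = 70 / 101 = 70/101.

70/101


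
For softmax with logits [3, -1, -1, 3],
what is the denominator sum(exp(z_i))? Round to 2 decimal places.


Denom = e^3=20.0855 + e^-1=0.3679 + e^-1=0.3679 + e^3=20.0855. Sum = 40.9068, which rounds to 40.91.

40.91


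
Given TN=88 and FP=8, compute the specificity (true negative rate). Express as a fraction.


Specificity = TN / (TN + FP) = 88 / 96 = 11/12.

11/12


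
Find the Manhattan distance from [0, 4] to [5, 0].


d = sum of absolute differences: |0-5|=5 + |4-0|=4 = 9.

9


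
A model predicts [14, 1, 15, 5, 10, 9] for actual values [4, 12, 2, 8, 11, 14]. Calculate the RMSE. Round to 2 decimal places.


MSE = 70.8333. RMSE = sqrt(70.8333) = 8.42.

8.42


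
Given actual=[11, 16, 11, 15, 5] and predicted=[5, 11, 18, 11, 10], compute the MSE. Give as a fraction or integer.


MSE = (1/5) * ((11-5)^2=36 + (16-11)^2=25 + (11-18)^2=49 + (15-11)^2=16 + (5-10)^2=25). Sum = 151. MSE = 151/5.

151/5


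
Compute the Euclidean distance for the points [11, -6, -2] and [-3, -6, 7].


d = sqrt(sum of squared differences). (11--3)^2=196, (-6--6)^2=0, (-2-7)^2=81. Sum = 277.

sqrt(277)


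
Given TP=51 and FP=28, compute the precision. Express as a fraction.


Precision = TP / (TP + FP) = 51 / 79 = 51/79.

51/79


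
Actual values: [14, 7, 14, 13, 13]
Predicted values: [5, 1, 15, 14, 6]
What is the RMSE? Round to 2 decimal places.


MSE = 33.6000. RMSE = sqrt(33.6000) = 5.80.

5.80


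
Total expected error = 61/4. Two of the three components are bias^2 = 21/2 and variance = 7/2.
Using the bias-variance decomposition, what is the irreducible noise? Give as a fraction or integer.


Total error = bias^2 + variance + irreducible noise. So irreducible noise = 61/4 - 21/2 - 7/2 = 5/4.

5/4


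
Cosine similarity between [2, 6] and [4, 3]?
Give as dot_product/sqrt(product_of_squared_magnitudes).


dot = 26. |a|^2 = 40, |b|^2 = 25. cos = 26/sqrt(1000).

26/sqrt(1000)


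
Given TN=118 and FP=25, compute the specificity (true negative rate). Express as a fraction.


Specificity = TN / (TN + FP) = 118 / 143 = 118/143.

118/143


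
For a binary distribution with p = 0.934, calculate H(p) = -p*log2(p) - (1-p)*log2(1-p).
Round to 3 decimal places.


H = -0.934*log2(0.934) - 0.066*log2(0.066) = 0.351.

0.351


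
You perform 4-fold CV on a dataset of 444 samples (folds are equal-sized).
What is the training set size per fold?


Each validation fold has 444/4 = 111 samples. Training set = 444 - 111 = 333.

333


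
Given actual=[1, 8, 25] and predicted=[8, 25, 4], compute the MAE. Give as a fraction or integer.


MAE = (1/3) * (|1-8|=7 + |8-25|=17 + |25-4|=21). Sum = 45. MAE = 15.

15


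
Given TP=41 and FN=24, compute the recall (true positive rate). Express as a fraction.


Recall = TP / (TP + FN) = 41 / 65 = 41/65.

41/65


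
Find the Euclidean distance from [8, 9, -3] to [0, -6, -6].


d = sqrt(sum of squared differences). (8-0)^2=64, (9--6)^2=225, (-3--6)^2=9. Sum = 298.

sqrt(298)


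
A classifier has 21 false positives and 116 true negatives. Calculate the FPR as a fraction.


FPR = FP / (FP + TN) = 21 / 137 = 21/137.

21/137


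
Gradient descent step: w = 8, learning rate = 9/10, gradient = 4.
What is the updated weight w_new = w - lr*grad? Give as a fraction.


w_new = 8 - 9/10 * 4 = 8 - 18/5 = 22/5.

22/5


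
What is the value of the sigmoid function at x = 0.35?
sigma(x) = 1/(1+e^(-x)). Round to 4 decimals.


sigma(0.35) = 1/(1+e^(-0.35)) = 1/(1+0.704688) = 1/1.704688 = 0.5866.

0.5866


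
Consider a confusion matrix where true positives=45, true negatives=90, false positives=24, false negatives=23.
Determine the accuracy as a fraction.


Accuracy = (TP + TN) / (TP + TN + FP + FN) = (45 + 90) / 182 = 135/182.

135/182


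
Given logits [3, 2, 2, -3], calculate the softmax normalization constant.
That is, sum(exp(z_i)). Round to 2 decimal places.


Denom = e^3=20.0855 + e^2=7.3891 + e^2=7.3891 + e^-3=0.0498. Sum = 34.9135, which rounds to 34.91.

34.91


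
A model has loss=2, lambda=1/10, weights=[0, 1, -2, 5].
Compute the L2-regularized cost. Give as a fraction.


L2 sq norm = sum(w^2) = 30. J = 2 + 1/10 * 30 = 5.

5


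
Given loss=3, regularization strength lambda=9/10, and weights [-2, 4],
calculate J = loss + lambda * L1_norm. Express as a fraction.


L1 norm = sum(|w|) = 6. J = 3 + 9/10 * 6 = 42/5.

42/5


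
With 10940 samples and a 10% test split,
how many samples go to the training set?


Test set = 10940 * 10% = 1094. Training set = 10940 - 1094 = 9846.

9846


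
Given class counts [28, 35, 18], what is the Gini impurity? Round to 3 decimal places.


Total = 81. Proportions: 28/81, 35/81, 18/81. sum(p_i^2) = 0.3556. Gini = 1 - 0.3556 = 0.6444, which rounds to 0.644.

0.644


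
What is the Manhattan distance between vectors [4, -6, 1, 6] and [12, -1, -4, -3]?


d = sum of absolute differences: |4-12|=8 + |-6--1|=5 + |1--4|=5 + |6--3|=9 = 27.

27


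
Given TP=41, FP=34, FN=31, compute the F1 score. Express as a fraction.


Precision = 41/75 = 41/75. Recall = 41/72 = 41/72. F1 = 2*P*R/(P+R) = 82/147.

82/147


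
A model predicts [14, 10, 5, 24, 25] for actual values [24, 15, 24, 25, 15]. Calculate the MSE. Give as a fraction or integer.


MSE = (1/5) * ((24-14)^2=100 + (15-10)^2=25 + (24-5)^2=361 + (25-24)^2=1 + (15-25)^2=100). Sum = 587. MSE = 587/5.

587/5


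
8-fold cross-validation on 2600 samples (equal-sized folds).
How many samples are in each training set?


Each validation fold has 2600/8 = 325 samples. Training set = 2600 - 325 = 2275.

2275


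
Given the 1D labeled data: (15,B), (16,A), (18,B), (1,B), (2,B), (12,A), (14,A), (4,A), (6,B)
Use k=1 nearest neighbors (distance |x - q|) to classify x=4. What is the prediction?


Distances: |15-4|=11, |16-4|=12, |18-4|=14, |1-4|=3, |2-4|=2, |12-4|=8, |14-4|=10, |4-4|=0, |6-4|=2. 1 nearest: (4,A). Counts: {'A': 1}. Majority class: A.

A


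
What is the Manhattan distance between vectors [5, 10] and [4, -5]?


d = sum of absolute differences: |5-4|=1 + |10--5|=15 = 16.

16


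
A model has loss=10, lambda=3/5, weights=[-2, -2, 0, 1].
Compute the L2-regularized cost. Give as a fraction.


L2 sq norm = sum(w^2) = 9. J = 10 + 3/5 * 9 = 77/5.

77/5


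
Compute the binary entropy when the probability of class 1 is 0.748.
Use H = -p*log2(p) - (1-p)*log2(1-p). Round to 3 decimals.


H = -0.748*log2(0.748) - 0.252*log2(0.252) = 0.814.

0.814


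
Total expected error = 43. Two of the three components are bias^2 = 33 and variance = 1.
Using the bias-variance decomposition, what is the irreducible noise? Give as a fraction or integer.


Total error = bias^2 + variance + irreducible noise. So irreducible noise = 43 - 33 - 1 = 9.

9


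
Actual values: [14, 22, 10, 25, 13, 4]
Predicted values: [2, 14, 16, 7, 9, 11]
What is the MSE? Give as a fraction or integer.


MSE = (1/6) * ((14-2)^2=144 + (22-14)^2=64 + (10-16)^2=36 + (25-7)^2=324 + (13-9)^2=16 + (4-11)^2=49). Sum = 633. MSE = 211/2.

211/2


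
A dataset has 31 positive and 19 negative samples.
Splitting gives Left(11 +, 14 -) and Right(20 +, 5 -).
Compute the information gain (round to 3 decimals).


H(parent) = 0.9580. H(left) = 0.9896, H(right) = 0.7219. Weighted = (25/50)*0.9896 + (25/50)*0.7219 = 0.8558. IG = 0.9580 - 0.8558 = 0.1022, which rounds to 0.102.

0.102


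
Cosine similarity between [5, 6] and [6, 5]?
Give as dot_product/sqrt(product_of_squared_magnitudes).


dot = 60. |a|^2 = 61, |b|^2 = 61. cos = 60/sqrt(3721).

60/sqrt(3721)


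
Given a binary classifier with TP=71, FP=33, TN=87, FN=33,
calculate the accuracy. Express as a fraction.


Accuracy = (TP + TN) / (TP + TN + FP + FN) = (71 + 87) / 224 = 79/112.

79/112


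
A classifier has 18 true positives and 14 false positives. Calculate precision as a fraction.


Precision = TP / (TP + FP) = 18 / 32 = 9/16.

9/16


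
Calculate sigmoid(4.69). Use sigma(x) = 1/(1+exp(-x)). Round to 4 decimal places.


sigma(4.69) = 1/(1+e^(-4.69)) = 1/(1+0.009187) = 1/1.009187 = 0.9909.

0.9909


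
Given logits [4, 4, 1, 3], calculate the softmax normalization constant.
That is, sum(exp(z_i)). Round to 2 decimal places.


Denom = e^4=54.5982 + e^4=54.5982 + e^1=2.7183 + e^3=20.0855. Sum = 132.0002, which rounds to 132.00.

132.00


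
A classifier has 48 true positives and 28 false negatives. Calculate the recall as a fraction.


Recall = TP / (TP + FN) = 48 / 76 = 12/19.

12/19


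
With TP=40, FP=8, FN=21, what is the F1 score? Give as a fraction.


Precision = 40/48 = 5/6. Recall = 40/61 = 40/61. F1 = 2*P*R/(P+R) = 80/109.

80/109


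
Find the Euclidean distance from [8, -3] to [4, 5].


d = sqrt(sum of squared differences). (8-4)^2=16, (-3-5)^2=64. Sum = 80.

sqrt(80)


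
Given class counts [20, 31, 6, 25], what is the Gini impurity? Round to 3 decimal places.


Total = 82. Proportions: 20/82, 31/82, 6/82, 25/82. sum(p_i^2) = 0.3007. Gini = 1 - 0.3007 = 0.6993, which rounds to 0.699.

0.699


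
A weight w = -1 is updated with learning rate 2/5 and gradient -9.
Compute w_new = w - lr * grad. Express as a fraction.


w_new = -1 - 2/5 * -9 = -1 - -18/5 = 13/5.

13/5


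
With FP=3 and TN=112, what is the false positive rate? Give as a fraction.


FPR = FP / (FP + TN) = 3 / 115 = 3/115.

3/115


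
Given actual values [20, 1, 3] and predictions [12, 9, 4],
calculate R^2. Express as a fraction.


Mean(y) = 8. SS_res = 129. SS_tot = 218. R^2 = 1 - 129/(218) = 89/218.

89/218


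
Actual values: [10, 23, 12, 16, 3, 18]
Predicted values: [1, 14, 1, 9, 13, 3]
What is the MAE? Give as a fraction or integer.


MAE = (1/6) * (|10-1|=9 + |23-14|=9 + |12-1|=11 + |16-9|=7 + |3-13|=10 + |18-3|=15). Sum = 61. MAE = 61/6.

61/6


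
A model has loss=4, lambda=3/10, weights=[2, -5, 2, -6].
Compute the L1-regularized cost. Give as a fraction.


L1 norm = sum(|w|) = 15. J = 4 + 3/10 * 15 = 17/2.

17/2


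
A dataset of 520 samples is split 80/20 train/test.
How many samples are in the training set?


Test set = 520 * 20% = 104. Training set = 520 - 104 = 416.

416


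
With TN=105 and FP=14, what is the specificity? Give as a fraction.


Specificity = TN / (TN + FP) = 105 / 119 = 15/17.

15/17


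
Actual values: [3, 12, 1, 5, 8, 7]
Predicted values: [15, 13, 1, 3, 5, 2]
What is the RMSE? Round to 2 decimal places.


MSE = 30.5000. RMSE = sqrt(30.5000) = 5.52.

5.52


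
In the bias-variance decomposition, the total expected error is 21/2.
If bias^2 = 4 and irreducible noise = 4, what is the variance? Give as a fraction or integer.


Total error = bias^2 + variance + irreducible noise. So variance = 21/2 - 4 - 4 = 5/2.

5/2


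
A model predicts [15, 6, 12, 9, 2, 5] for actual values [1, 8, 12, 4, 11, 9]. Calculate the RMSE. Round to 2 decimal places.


MSE = 53.6667. RMSE = sqrt(53.6667) = 7.33.

7.33


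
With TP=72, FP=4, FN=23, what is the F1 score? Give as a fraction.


Precision = 72/76 = 18/19. Recall = 72/95 = 72/95. F1 = 2*P*R/(P+R) = 16/19.

16/19


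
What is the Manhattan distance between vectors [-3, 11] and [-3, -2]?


d = sum of absolute differences: |-3--3|=0 + |11--2|=13 = 13.

13


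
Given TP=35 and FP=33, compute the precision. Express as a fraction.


Precision = TP / (TP + FP) = 35 / 68 = 35/68.

35/68


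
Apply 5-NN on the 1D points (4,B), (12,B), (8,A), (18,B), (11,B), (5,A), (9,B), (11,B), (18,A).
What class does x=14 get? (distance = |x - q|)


Distances: |4-14|=10, |12-14|=2, |8-14|=6, |18-14|=4, |11-14|=3, |5-14|=9, |9-14|=5, |11-14|=3, |18-14|=4. 5 nearest: (12,B), (11,B), (11,B), (18,A), (18,B). Counts: {'B': 4, 'A': 1}. Majority class: B.

B


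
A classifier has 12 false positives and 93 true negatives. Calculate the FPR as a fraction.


FPR = FP / (FP + TN) = 12 / 105 = 4/35.

4/35


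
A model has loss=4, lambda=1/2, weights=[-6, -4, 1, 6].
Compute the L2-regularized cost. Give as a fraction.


L2 sq norm = sum(w^2) = 89. J = 4 + 1/2 * 89 = 97/2.

97/2


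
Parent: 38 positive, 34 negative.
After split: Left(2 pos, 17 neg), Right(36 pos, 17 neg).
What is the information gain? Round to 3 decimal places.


H(parent) = 0.9978. H(left) = 0.4855, H(right) = 0.9052. Weighted = (19/72)*0.4855 + (53/72)*0.9052 = 0.7944. IG = 0.9978 - 0.7944 = 0.2034, which rounds to 0.203.

0.203


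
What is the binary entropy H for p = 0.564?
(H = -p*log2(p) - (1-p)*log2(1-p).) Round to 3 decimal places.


H = -0.564*log2(0.564) - 0.436*log2(0.436) = 0.988.

0.988


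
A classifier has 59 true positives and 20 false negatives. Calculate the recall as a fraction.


Recall = TP / (TP + FN) = 59 / 79 = 59/79.

59/79


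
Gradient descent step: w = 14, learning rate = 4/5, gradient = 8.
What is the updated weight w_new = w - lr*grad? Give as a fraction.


w_new = 14 - 4/5 * 8 = 14 - 32/5 = 38/5.

38/5


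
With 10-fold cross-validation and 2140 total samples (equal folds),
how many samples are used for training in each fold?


Each validation fold has 2140/10 = 214 samples. Training set = 2140 - 214 = 1926.

1926


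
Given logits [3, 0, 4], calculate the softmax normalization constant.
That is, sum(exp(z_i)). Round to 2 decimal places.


Denom = e^3=20.0855 + e^0=1.0000 + e^4=54.5982. Sum = 75.6837, which rounds to 75.68.

75.68


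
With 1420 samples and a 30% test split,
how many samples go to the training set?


Test set = 1420 * 30% = 426. Training set = 1420 - 426 = 994.

994


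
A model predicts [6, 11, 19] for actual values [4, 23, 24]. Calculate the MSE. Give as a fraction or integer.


MSE = (1/3) * ((4-6)^2=4 + (23-11)^2=144 + (24-19)^2=25). Sum = 173. MSE = 173/3.

173/3


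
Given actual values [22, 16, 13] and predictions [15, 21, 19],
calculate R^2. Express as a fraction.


Mean(y) = 17. SS_res = 110. SS_tot = 42. R^2 = 1 - 110/(42) = -34/21.

-34/21


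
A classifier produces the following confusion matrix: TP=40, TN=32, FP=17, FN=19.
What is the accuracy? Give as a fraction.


Accuracy = (TP + TN) / (TP + TN + FP + FN) = (40 + 32) / 108 = 2/3.

2/3


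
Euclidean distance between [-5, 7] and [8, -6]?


d = sqrt(sum of squared differences). (-5-8)^2=169, (7--6)^2=169. Sum = 338.

sqrt(338)


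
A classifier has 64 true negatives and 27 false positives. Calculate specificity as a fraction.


Specificity = TN / (TN + FP) = 64 / 91 = 64/91.

64/91


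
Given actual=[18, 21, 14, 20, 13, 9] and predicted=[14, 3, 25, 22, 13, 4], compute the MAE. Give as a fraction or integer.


MAE = (1/6) * (|18-14|=4 + |21-3|=18 + |14-25|=11 + |20-22|=2 + |13-13|=0 + |9-4|=5). Sum = 40. MAE = 20/3.

20/3


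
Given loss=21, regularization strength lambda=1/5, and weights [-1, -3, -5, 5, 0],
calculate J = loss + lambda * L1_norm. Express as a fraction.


L1 norm = sum(|w|) = 14. J = 21 + 1/5 * 14 = 119/5.

119/5


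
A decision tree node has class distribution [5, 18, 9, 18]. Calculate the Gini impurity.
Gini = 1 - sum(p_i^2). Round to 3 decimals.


Total = 50. Proportions: 5/50, 18/50, 9/50, 18/50. sum(p_i^2) = 0.3016. Gini = 1 - 0.3016 = 0.6984, which rounds to 0.698.

0.698


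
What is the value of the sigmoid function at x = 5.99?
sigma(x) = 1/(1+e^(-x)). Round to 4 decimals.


sigma(5.99) = 1/(1+e^(-5.99)) = 1/(1+0.002504) = 1/1.002504 = 0.9975.

0.9975


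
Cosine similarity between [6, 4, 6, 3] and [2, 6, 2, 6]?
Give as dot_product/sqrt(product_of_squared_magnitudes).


dot = 66. |a|^2 = 97, |b|^2 = 80. cos = 66/sqrt(7760).

66/sqrt(7760)


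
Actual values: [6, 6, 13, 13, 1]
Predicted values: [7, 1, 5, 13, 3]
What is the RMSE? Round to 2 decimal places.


MSE = 18.8000. RMSE = sqrt(18.8000) = 4.34.

4.34


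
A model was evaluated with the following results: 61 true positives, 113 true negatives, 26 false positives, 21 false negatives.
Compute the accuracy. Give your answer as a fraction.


Accuracy = (TP + TN) / (TP + TN + FP + FN) = (61 + 113) / 221 = 174/221.

174/221


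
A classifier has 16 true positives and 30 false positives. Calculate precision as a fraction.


Precision = TP / (TP + FP) = 16 / 46 = 8/23.

8/23


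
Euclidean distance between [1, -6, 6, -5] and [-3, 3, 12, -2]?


d = sqrt(sum of squared differences). (1--3)^2=16, (-6-3)^2=81, (6-12)^2=36, (-5--2)^2=9. Sum = 142.

sqrt(142)


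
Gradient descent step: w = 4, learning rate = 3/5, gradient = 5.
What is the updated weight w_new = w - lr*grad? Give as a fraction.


w_new = 4 - 3/5 * 5 = 4 - 3 = 1.

1


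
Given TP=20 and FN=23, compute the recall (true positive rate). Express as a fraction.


Recall = TP / (TP + FN) = 20 / 43 = 20/43.

20/43


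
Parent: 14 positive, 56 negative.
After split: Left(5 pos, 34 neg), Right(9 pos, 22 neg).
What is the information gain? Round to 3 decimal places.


H(parent) = 0.7219. H(left) = 0.5525, H(right) = 0.8691. Weighted = (39/70)*0.5525 + (31/70)*0.8691 = 0.6927. IG = 0.7219 - 0.6927 = 0.0292, which rounds to 0.029.

0.029


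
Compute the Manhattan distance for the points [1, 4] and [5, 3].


d = sum of absolute differences: |1-5|=4 + |4-3|=1 = 5.

5


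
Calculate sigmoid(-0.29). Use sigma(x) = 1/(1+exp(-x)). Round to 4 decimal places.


sigma(-0.29) = 1/(1+e^(0.29)) = 1/(1+1.336427) = 1/2.336427 = 0.4280.

0.4280


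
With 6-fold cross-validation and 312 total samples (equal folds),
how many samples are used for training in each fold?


Each validation fold has 312/6 = 52 samples. Training set = 312 - 52 = 260.

260


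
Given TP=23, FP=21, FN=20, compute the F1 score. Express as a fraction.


Precision = 23/44 = 23/44. Recall = 23/43 = 23/43. F1 = 2*P*R/(P+R) = 46/87.

46/87


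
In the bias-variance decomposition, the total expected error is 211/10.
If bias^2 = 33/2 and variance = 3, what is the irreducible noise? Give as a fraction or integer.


Total error = bias^2 + variance + irreducible noise. So irreducible noise = 211/10 - 33/2 - 3 = 8/5.

8/5


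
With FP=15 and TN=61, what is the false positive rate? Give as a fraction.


FPR = FP / (FP + TN) = 15 / 76 = 15/76.

15/76


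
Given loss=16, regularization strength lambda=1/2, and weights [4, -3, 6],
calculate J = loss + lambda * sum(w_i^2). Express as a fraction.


L2 sq norm = sum(w^2) = 61. J = 16 + 1/2 * 61 = 93/2.

93/2


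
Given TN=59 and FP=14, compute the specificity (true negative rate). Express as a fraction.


Specificity = TN / (TN + FP) = 59 / 73 = 59/73.

59/73


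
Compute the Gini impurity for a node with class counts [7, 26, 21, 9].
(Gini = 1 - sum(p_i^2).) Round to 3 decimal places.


Total = 63. Proportions: 7/63, 26/63, 21/63, 9/63. sum(p_i^2) = 0.3142. Gini = 1 - 0.3142 = 0.6858, which rounds to 0.686.

0.686


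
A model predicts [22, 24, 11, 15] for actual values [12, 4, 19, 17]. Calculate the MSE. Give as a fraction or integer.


MSE = (1/4) * ((12-22)^2=100 + (4-24)^2=400 + (19-11)^2=64 + (17-15)^2=4). Sum = 568. MSE = 142.

142


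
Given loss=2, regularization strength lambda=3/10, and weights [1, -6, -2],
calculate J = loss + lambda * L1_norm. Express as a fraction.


L1 norm = sum(|w|) = 9. J = 2 + 3/10 * 9 = 47/10.

47/10


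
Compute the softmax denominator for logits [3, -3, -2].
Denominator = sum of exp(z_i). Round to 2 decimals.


Denom = e^3=20.0855 + e^-3=0.0498 + e^-2=0.1353. Sum = 20.2706, which rounds to 20.27.

20.27


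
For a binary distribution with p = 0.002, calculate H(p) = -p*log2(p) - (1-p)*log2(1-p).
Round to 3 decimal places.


H = -0.002*log2(0.002) - 0.998*log2(0.998) = 0.021.

0.021


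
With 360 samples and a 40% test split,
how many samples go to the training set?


Test set = 360 * 40% = 144. Training set = 360 - 144 = 216.

216


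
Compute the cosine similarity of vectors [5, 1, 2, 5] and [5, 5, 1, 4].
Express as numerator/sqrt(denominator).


dot = 52. |a|^2 = 55, |b|^2 = 67. cos = 52/sqrt(3685).

52/sqrt(3685)


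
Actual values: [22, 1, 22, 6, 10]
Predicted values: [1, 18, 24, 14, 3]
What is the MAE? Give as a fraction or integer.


MAE = (1/5) * (|22-1|=21 + |1-18|=17 + |22-24|=2 + |6-14|=8 + |10-3|=7). Sum = 55. MAE = 11.

11


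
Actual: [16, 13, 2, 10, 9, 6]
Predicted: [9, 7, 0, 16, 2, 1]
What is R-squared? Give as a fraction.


Mean(y) = 28/3. SS_res = 199. SS_tot = 370/3. R^2 = 1 - 199/(370/3) = -227/370.

-227/370


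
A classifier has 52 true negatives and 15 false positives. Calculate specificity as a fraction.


Specificity = TN / (TN + FP) = 52 / 67 = 52/67.

52/67


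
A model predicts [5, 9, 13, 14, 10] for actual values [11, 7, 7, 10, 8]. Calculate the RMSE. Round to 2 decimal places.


MSE = 19.2000. RMSE = sqrt(19.2000) = 4.38.

4.38


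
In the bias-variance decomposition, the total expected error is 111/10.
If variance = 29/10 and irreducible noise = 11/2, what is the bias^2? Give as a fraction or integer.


Total error = bias^2 + variance + irreducible noise. So bias^2 = 111/10 - 29/10 - 11/2 = 27/10.

27/10


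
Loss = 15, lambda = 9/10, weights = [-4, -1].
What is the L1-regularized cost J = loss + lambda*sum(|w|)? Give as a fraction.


L1 norm = sum(|w|) = 5. J = 15 + 9/10 * 5 = 39/2.

39/2


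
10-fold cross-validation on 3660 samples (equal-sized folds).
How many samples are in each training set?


Each validation fold has 3660/10 = 366 samples. Training set = 3660 - 366 = 3294.

3294


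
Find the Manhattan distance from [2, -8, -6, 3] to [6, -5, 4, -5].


d = sum of absolute differences: |2-6|=4 + |-8--5|=3 + |-6-4|=10 + |3--5|=8 = 25.

25


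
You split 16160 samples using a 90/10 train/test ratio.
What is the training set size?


Test set = 16160 * 10% = 1616. Training set = 16160 - 1616 = 14544.

14544


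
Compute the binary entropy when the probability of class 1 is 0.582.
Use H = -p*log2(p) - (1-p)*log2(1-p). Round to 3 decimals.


H = -0.582*log2(0.582) - 0.418*log2(0.418) = 0.981.

0.981


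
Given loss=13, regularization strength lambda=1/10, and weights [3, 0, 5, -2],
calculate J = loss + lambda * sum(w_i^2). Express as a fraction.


L2 sq norm = sum(w^2) = 38. J = 13 + 1/10 * 38 = 84/5.

84/5


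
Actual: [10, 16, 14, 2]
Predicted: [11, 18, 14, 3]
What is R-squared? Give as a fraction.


Mean(y) = 21/2. SS_res = 6. SS_tot = 115. R^2 = 1 - 6/(115) = 109/115.

109/115


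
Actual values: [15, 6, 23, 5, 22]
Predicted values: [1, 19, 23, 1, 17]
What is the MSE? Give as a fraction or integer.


MSE = (1/5) * ((15-1)^2=196 + (6-19)^2=169 + (23-23)^2=0 + (5-1)^2=16 + (22-17)^2=25). Sum = 406. MSE = 406/5.

406/5


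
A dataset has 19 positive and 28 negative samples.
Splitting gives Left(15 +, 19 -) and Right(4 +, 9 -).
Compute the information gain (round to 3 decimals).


H(parent) = 0.9734. H(left) = 0.9900, H(right) = 0.8905. Weighted = (34/47)*0.9900 + (13/47)*0.8905 = 0.9625. IG = 0.9734 - 0.9625 = 0.0109, which rounds to 0.011.

0.011


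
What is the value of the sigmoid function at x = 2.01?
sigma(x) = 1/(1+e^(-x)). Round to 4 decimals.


sigma(2.01) = 1/(1+e^(-2.01)) = 1/(1+0.133989) = 1/1.133989 = 0.8818.

0.8818


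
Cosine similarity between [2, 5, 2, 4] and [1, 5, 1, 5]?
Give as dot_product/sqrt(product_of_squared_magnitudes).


dot = 49. |a|^2 = 49, |b|^2 = 52. cos = 49/sqrt(2548).

49/sqrt(2548)


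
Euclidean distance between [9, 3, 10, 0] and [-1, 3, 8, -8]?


d = sqrt(sum of squared differences). (9--1)^2=100, (3-3)^2=0, (10-8)^2=4, (0--8)^2=64. Sum = 168.

sqrt(168)


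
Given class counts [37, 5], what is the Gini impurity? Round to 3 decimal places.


Total = 42. Proportions: 37/42, 5/42. sum(p_i^2) = 0.7902. Gini = 1 - 0.7902 = 0.2098, which rounds to 0.210.

0.210


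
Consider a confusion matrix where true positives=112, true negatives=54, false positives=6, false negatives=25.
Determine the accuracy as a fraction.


Accuracy = (TP + TN) / (TP + TN + FP + FN) = (112 + 54) / 197 = 166/197.

166/197


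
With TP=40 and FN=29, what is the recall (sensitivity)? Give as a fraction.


Recall = TP / (TP + FN) = 40 / 69 = 40/69.

40/69


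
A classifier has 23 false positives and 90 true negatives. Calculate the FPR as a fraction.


FPR = FP / (FP + TN) = 23 / 113 = 23/113.

23/113


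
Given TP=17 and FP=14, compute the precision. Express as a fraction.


Precision = TP / (TP + FP) = 17 / 31 = 17/31.

17/31


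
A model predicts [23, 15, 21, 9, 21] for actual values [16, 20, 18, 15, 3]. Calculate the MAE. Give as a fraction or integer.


MAE = (1/5) * (|16-23|=7 + |20-15|=5 + |18-21|=3 + |15-9|=6 + |3-21|=18). Sum = 39. MAE = 39/5.

39/5


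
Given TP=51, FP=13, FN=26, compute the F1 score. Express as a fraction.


Precision = 51/64 = 51/64. Recall = 51/77 = 51/77. F1 = 2*P*R/(P+R) = 34/47.

34/47


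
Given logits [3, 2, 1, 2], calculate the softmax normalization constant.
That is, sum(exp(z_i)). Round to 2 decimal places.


Denom = e^3=20.0855 + e^2=7.3891 + e^1=2.7183 + e^2=7.3891. Sum = 37.5820, which rounds to 37.58.

37.58


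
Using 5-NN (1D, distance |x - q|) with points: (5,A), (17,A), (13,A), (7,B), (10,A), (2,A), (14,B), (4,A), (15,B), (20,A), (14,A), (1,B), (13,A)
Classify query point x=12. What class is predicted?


Distances: |5-12|=7, |17-12|=5, |13-12|=1, |7-12|=5, |10-12|=2, |2-12|=10, |14-12|=2, |4-12|=8, |15-12|=3, |20-12|=8, |14-12|=2, |1-12|=11, |13-12|=1. 5 nearest: (13,A), (13,A), (10,A), (14,A), (14,B). Counts: {'A': 4, 'B': 1}. Majority class: A.

A


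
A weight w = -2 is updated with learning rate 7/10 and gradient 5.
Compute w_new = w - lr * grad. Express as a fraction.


w_new = -2 - 7/10 * 5 = -2 - 7/2 = -11/2.

-11/2


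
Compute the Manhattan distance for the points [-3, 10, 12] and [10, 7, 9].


d = sum of absolute differences: |-3-10|=13 + |10-7|=3 + |12-9|=3 = 19.

19
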